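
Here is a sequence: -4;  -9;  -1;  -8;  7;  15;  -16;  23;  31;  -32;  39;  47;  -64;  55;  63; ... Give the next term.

Reading positions in blocks of 3 reveals the pattern ABB — 2 tracks woven together.
Track A: -4, -8, -16, -32, -64 (a geometric progression (common ratio 2)).
Track B: -9, -1, 7, 15, 23, 31, 39, 47, 55, 63 (linear: a_n = -17 + 8·n).
Position 16 → track A, term 6 = -128.

-128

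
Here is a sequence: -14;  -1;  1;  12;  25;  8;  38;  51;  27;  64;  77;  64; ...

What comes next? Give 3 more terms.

90, 103, 125

Reading positions in blocks of 3 reveals the pattern AAB — 2 tracks woven together.
Stream A: -14, -1, 12, 25, 38, 51, 64, 77 (arithmetic, step +13).
Stream B: 1, 8, 27, 64 (the cubes 1³, 2³, 3³, …).
Position 13 falls in stream A as its term 9, giving 90.
Position 14 falls in stream A as its term 10, giving 103.
Position 15 falls in stream B as its term 5, giving 125.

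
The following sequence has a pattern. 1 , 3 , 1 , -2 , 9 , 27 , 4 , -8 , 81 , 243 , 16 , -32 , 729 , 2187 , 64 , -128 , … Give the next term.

Reading positions in blocks of 4 reveals the pattern AABB — 2 tracks woven together.
Subsequence A: 1, 3, 9, 27, 81, 243, 729, 2187 (powers of 3).
Subsequence B: 1, -2, 4, -8, 16, -32, 64, -128 (geometric, ×-2 each step).
The 17th slot belongs to subsequence A; its 9th term is 6561.

6561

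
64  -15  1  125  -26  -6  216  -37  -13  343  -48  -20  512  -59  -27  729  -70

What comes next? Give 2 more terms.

-34, 1000

Taking every 3rd term gives 3 separate tracks.
Subsequence A: 64, 125, 216, 343, 512, 729 — perfect cubes starting at 4³.
Subsequence B: -15, -26, -37, -48, -59, -70 — subtracting 11 each time.
Subsequence C: 1, -6, -13, -20, -27 — linear: a_n = 8 − 7·n.
The 18th slot belongs to subsequence C; its 6th term is -34.
Position 19 → subsequence A, term 7 = 1000.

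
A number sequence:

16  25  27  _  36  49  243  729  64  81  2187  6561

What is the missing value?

81

Positions follow the repeating pattern AABB; grouping by letter gives 2 tracks.
Stream A is 16, 25, 36, 49, 64, 81, which is consecutive squares n² from n = 4.
Stream B is 27, ?, 243, 729, 2187, 6561, which is successive powers of 3.
So the missing entry in stream B is 81.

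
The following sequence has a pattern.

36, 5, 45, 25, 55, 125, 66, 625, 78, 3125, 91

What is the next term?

15625

Split by position mod 2 into 2 tracks.
Stream A is 36, 45, 55, 66, 78, 91, which is the triangular numbers T_8, T_9, ….
Stream B is 5, 25, 125, 625, 3125, which is powers 5^1, 5^2, 5^3, ….
Position 12 → stream B, term 6 = 15625.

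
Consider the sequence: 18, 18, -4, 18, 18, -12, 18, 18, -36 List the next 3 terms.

18, 18, -108

Positions follow the repeating pattern AAB; grouping by letter gives 2 tracks.
Subsequence A = 18, 18, 18, 18, 18, 18: the constant sequence 18.
Subsequence B = -4, -12, -36: multiplying by 3 each time.
Position 10 → subsequence A, term 7 = 18.
The 11th slot belongs to subsequence A; its 8th term is 18.
Term 12 comes from subsequence B (its 4th entry): -108.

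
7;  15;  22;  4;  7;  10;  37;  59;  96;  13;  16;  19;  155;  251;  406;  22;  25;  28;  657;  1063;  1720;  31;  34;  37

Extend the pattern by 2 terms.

Positions follow the repeating pattern AAABBB; grouping by letter gives 2 tracks.
Track A is 7, 15, 22, 37, 59, 96, 155, 251, 406, 657, 1063, 1720, which is Fibonacci-style (each term is the sum of the two before it).
Track B is 4, 7, 10, 13, 16, 19, 22, 25, 28, 31, 34, 37, which is linear: a_n = 1 + 3·n.
The 25th slot belongs to track A; its 13th term is 2783.
The 26th slot belongs to track A; its 14th term is 4503.

2783, 4503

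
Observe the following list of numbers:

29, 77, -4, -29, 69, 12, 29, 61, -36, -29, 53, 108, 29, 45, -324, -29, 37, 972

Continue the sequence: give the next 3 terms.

29, 29, -2916

Read the sequence 3 terms at a time; column i is its own pattern.
Track A: 29, -29, 29, -29, 29, -29 (the oscillation 29·(−1)^(n+1)).
Track B: 77, 69, 61, 53, 45, 37 (arithmetic with common difference −8).
Track C: -4, 12, -36, 108, -324, 972 (geometric with ratio -3).
The 19th slot belongs to track A; its 7th term is 29.
Position 20 → track B, term 7 = 29.
Position 21 falls in track C as its term 7, giving -2916.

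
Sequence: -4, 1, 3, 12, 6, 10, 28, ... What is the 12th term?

36

Positions follow the repeating pattern ABB; grouping by letter gives 2 tracks.
Track A: -4, 12, 28 — arithmetic, step +16.
Track B: 1, 3, 6, 10 — the triangular numbers T_1, T_2, ….
The 12th slot belongs to track B; its 8th term is 36.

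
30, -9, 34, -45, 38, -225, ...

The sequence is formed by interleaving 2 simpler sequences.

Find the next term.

Split by position mod 2 into 2 tracks.
Subsequence A: 30, 34, 38 — arithmetic with common difference +4.
Subsequence B: -9, -45, -225 — geometric with ratio 5.
Position 7 → subsequence A, term 4 = 42.

42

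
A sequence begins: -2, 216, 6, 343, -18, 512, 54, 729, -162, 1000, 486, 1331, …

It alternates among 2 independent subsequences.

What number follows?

Split by position mod 2 into 2 tracks.
Track A: -2, 6, -18, 54, -162, 486 — a geometric progression (common ratio -3).
Track B: 216, 343, 512, 729, 1000, 1331 — perfect cubes starting at 6³.
Position 13 → track A, term 7 = -1458.

-1458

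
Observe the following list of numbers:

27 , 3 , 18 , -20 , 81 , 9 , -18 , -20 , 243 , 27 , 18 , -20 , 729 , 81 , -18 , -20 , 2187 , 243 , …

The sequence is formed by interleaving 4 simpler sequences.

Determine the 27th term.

18

The terms cycle through 4 interleaved subsequences.
Stream A is 27, 81, 243, 729, 2187, which is successive powers of 3.
Stream B is 3, 9, 27, 81, 243, which is geometric, ×3 each step.
Stream C is 18, -18, 18, -18, which is oscillating between 18 and -18.
Stream D is -20, -20, -20, -20, which is the constant sequence -20.
Term 27 comes from stream C (its 7th entry): 18.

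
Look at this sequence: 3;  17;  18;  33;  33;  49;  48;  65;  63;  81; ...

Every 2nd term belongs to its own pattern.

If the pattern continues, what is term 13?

93

Odd-indexed and even-indexed terms follow separate rules.
Stream A = 3, 18, 33, 48, 63: adding 15 each time.
Stream B = 17, 33, 49, 65, 81: linear: a_n = 1 + 16·n.
The 13th slot belongs to stream A; its 7th term is 93.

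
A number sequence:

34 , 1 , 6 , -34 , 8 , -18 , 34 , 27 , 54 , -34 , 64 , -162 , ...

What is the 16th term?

-34

Split by position mod 3 into 3 tracks.
Track A: 34, -34, 34, -34 — the oscillation 34·(−1)^(n+1).
Track B: 1, 8, 27, 64 — perfect cubes starting at 1³.
Track C: 6, -18, 54, -162 — multiplying by -3 each time.
Position 16 falls in track A as its term 6, giving -34.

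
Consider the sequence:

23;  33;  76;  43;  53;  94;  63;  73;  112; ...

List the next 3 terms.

The slot pattern repeats as AAB (period 3), so there are 2 interleaved tracks.
Subsequence A: 23, 33, 43, 53, 63, 73 (adding 10 each time).
Subsequence B: 76, 94, 112 (arithmetic, step +18).
Term 10 comes from subsequence A (its 7th entry): 83.
Position 11 falls in subsequence A as its term 8, giving 93.
The 12th slot belongs to subsequence B; its 4th term is 130.

83, 93, 130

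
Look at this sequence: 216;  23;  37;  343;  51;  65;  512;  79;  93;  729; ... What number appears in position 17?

The slot pattern repeats as ABB (period 3), so there are 2 interleaved tracks.
Subsequence A is 216, 343, 512, 729, which is consecutive cubes n³ from n = 6.
Subsequence B is 23, 37, 51, 65, 79, 93, which is linear: a_n = 9 + 14·n.
The 17th slot belongs to subsequence B; its 11th term is 163.

163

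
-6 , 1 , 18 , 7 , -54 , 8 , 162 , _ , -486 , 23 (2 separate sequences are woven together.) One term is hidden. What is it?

15

Taking every 2nd term gives 2 separate tracks.
Track A: -6, 18, -54, 162, -486. Multiplying by -3 each time.
Track B: 1, 7, 8, ?, 23. A Fibonacci-like recurrence a_n = a_{n-1} + a_{n-2}.
The gap is track B's term 4; the rule gives 15.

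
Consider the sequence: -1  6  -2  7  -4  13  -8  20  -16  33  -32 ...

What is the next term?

The terms cycle through 2 interleaved subsequences.
Track A is -1, -2, -4, -8, -16, -32, which is geometric with ratio 2.
Track B is 6, 7, 13, 20, 33, which is each term equals the sum of the previous two.
Position 12 falls in track B as its term 6, giving 53.

53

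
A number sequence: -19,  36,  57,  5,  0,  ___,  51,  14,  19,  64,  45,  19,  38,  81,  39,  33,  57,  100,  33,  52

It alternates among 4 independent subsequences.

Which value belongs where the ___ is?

49

Split by position mod 4: positions 1, 5, 9, … form one track, and each other residue class forms its own.
Track A is -19, 0, 19, 38, 57, which is arithmetic, step +19.
Track B is 36, ?, 64, 81, 100, which is the squares 6², 7², 8², ….
Track C is 57, 51, 45, 39, 33, which is arithmetic, step −6.
Track D is 5, 14, 19, 33, 52, which is each term equals the sum of the previous two.
So the missing entry in track B is 49.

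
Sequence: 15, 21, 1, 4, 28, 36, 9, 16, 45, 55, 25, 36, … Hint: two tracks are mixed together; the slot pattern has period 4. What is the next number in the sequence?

66

Positions follow the repeating pattern AABB; grouping by letter gives 2 tracks.
Track A: 15, 21, 28, 36, 45, 55 (triangular numbers n(n+1)/2 for n = 5, 6, …).
Track B: 1, 4, 9, 16, 25, 36 (consecutive squares n² from n = 1).
Position 13 falls in track A as its term 7, giving 66.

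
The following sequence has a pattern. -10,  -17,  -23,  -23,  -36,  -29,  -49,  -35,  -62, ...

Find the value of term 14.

-53

The terms cycle through 2 interleaved subsequences.
Stream A: -10, -23, -36, -49, -62 (linear: a_n = 3 − 13·n).
Stream B: -17, -23, -29, -35 (arithmetic, step −6).
Position 14 → stream B, term 7 = -53.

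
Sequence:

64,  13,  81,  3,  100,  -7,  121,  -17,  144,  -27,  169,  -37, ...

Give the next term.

Split by position mod 2 into 2 tracks.
Subsequence A: 64, 81, 100, 121, 144, 169. The squares 8², 9², 10², ….
Subsequence B: 13, 3, -7, -17, -27, -37. Subtracting 10 each time.
Position 13 falls in subsequence A as its term 7, giving 196.

196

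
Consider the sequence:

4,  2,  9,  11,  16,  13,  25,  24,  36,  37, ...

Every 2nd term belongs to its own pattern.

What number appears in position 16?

The terms cycle through 2 interleaved subsequences.
Track A: 4, 9, 16, 25, 36 (perfect squares starting at 2²).
Track B: 2, 11, 13, 24, 37 (a Fibonacci-like recurrence a_n = a_{n-1} + a_{n-2}).
Position 16 → track B, term 8 = 159.

159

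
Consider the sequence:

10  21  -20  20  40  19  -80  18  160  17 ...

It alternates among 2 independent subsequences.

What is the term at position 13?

640

The terms cycle through 2 interleaved subsequences.
Track A: 10, -20, 40, -80, 160 — a geometric progression (common ratio -2).
Track B: 21, 20, 19, 18, 17 — arithmetic with common difference −1.
Term 13 comes from track A (its 7th entry): 640.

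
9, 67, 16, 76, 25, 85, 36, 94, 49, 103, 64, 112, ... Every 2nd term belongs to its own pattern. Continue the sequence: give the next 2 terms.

81, 121

Positions 1, 3, 5, … form one subsequence and positions 2, 4, 6, … form another.
Subsequence A: 9, 16, 25, 36, 49, 64 (perfect squares starting at 3²).
Subsequence B: 67, 76, 85, 94, 103, 112 (adding 9 each time).
The 13th slot belongs to subsequence A; its 7th term is 81.
Term 14 comes from subsequence B (its 7th entry): 121.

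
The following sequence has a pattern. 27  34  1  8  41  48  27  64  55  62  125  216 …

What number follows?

Positions follow the repeating pattern AABB; grouping by letter gives 2 tracks.
Track A: 27, 34, 41, 48, 55, 62. Linear: a_n = 20 + 7·n.
Track B: 1, 8, 27, 64, 125, 216. Consecutive cubes n³ from n = 1.
Position 13 → track A, term 7 = 69.

69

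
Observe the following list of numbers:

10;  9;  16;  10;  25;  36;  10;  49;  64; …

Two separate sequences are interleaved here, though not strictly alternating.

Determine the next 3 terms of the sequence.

Reading positions in blocks of 3 reveals the pattern ABB — 2 tracks woven together.
Track A = 10, 10, 10: always 10.
Track B = 9, 16, 25, 36, 49, 64: the squares 3², 4², 5², ….
Position 10 → track A, term 4 = 10.
Position 11 falls in track B as its term 7, giving 81.
Term 12 comes from track B (its 8th entry): 100.

10, 81, 100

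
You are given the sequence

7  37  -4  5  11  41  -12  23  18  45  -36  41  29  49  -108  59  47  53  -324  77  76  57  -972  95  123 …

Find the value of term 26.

61

Taking every 4th term gives 4 separate tracks.
Track A: 7, 11, 18, 29, 47, 76, 123 — Fibonacci-style (each term is the sum of the two before it).
Track B: 37, 41, 45, 49, 53, 57 — arithmetic with common difference +4.
Track C: -4, -12, -36, -108, -324, -972 — geometric, ×3 each step.
Track D: 5, 23, 41, 59, 77, 95 — linear: a_n = -13 + 18·n.
Term 26 comes from track B (its 7th entry): 61.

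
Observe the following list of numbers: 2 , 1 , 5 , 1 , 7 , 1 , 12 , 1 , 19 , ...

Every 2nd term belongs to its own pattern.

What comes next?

1

Split by position mod 2 into 2 tracks.
Track A: 2, 5, 7, 12, 19 (a Fibonacci-like recurrence a_n = a_{n-1} + a_{n-2}).
Track B: 1, 1, 1, 1 (the constant sequence 1).
Position 10 → track B, term 5 = 1.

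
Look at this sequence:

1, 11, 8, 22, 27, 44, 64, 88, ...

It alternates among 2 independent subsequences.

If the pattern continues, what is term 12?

352

Odd-indexed and even-indexed terms follow separate rules.
Subsequence A: 1, 8, 27, 64 (consecutive cubes n³ from n = 1).
Subsequence B: 11, 22, 44, 88 (geometric, ×2 each step).
Term 12 comes from subsequence B (its 6th entry): 352.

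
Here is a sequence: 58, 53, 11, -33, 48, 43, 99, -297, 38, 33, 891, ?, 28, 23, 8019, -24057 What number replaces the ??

The slot pattern repeats as AABB (period 4), so there are 2 interleaved tracks.
Stream A: 58, 53, 48, 43, 38, 33, 28, 23 (arithmetic with common difference −5).
Stream B: 11, -33, 99, -297, 891, ?, 8019, -24057 (geometric, ×-3 each step).
So the missing entry in stream B is -2673.

-2673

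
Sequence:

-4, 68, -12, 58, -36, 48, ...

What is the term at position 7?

-108

Split by position mod 2 into 2 tracks.
Track A is -4, -12, -36, which is multiplying by 3 each time.
Track B is 68, 58, 48, which is linear: a_n = 78 − 10·n.
Position 7 falls in track A as its term 4, giving -108.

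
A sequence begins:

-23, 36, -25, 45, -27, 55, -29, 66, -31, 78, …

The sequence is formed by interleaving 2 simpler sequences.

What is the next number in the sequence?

Taking every 2nd term gives 2 separate tracks.
Subsequence A is -23, -25, -27, -29, -31, which is arithmetic, step −2.
Subsequence B is 36, 45, 55, 66, 78, which is triangular numbers n(n+1)/2 for n = 8, 9, ….
Term 11 comes from subsequence A (its 6th entry): -33.

-33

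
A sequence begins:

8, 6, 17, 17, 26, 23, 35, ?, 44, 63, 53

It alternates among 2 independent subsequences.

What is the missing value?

40

Positions 1, 3, 5, … form one subsequence and positions 2, 4, 6, … form another.
Stream A = 8, 17, 26, 35, 44, 53: arithmetic with common difference +9.
Stream B = 6, 17, 23, ?, 63: each term equals the sum of the previous two.
So the missing entry in stream B is 40.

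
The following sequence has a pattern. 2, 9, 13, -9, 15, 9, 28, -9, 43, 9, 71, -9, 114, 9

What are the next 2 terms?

185, -9

Positions 1, 3, 5, … form one subsequence and positions 2, 4, 6, … form another.
Track A: 2, 13, 15, 28, 43, 71, 114 (each term equals the sum of the previous two).
Track B: 9, -9, 9, -9, 9, -9, 9 (alternating ±9).
Position 15 → track A, term 8 = 185.
Position 16 falls in track B as its term 8, giving -9.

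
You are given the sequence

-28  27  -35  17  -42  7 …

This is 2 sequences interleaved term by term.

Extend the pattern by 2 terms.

Split by position mod 2 into 2 tracks.
Track A is -28, -35, -42, which is linear: a_n = -21 − 7·n.
Track B is 27, 17, 7, which is arithmetic with common difference −10.
Position 7 falls in track A as its term 4, giving -49.
Position 8 falls in track B as its term 4, giving -3.

-49, -3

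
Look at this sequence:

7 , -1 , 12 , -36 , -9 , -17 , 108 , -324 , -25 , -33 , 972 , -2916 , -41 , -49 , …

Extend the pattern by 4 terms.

The slot pattern repeats as AABB (period 4), so there are 2 interleaved tracks.
Track A: 7, -1, -9, -17, -25, -33, -41, -49. Arithmetic, step −8.
Track B: 12, -36, 108, -324, 972, -2916. Multiplying by -3 each time.
Position 15 → track B, term 7 = 8748.
Position 16 falls in track B as its term 8, giving -26244.
Position 17 → track A, term 9 = -57.
Position 18 → track A, term 10 = -65.

8748, -26244, -57, -65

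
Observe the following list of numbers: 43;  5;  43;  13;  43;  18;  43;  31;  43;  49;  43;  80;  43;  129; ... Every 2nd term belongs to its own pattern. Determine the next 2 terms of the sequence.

Split by position mod 2 into 2 tracks.
Track A = 43, 43, 43, 43, 43, 43, 43: constant 43.
Track B = 5, 13, 18, 31, 49, 80, 129: Fibonacci-style (each term is the sum of the two before it).
Position 15 falls in track A as its term 8, giving 43.
Position 16 → track B, term 8 = 209.

43, 209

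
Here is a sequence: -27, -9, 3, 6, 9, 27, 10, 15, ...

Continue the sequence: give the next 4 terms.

Reading positions in blocks of 4 reveals the pattern AABB — 2 tracks woven together.
Stream A: -27, -9, 9, 27 — arithmetic, step +18.
Stream B: 3, 6, 10, 15 — triangular numbers n(n+1)/2 for n = 2, 3, ….
Term 9 comes from stream A (its 5th entry): 45.
Term 10 comes from stream A (its 6th entry): 63.
Position 11 → stream B, term 5 = 21.
Term 12 comes from stream B (its 6th entry): 28.

45, 63, 21, 28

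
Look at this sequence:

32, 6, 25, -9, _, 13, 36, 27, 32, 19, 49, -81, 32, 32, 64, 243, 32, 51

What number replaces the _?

32

Read the sequence 4 terms at a time; column i is its own pattern.
Track A: 32, ?, 32, 32, 32 — constant 32.
Track B: 6, 13, 19, 32, 51 — a Fibonacci-like recurrence a_n = a_{n-1} + a_{n-2}.
Track C: 25, 36, 49, 64 — consecutive squares n² from n = 5.
Track D: -9, 27, -81, 243 — geometric, ×-3 each step.
Track A's pattern makes the blank 32.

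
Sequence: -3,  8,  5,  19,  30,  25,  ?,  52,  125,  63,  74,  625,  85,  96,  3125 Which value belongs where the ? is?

Positions follow the repeating pattern AAB; grouping by letter gives 2 tracks.
Track A: -3, 8, 19, 30, ?, 52, 63, 74, 85, 96 — arithmetic with common difference +11.
Track B: 5, 25, 125, 625, 3125 — successive powers of 5.
So the missing entry in track A is 41.

41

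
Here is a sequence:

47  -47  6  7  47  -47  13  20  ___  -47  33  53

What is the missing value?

47

The slot pattern repeats as AABB (period 4), so there are 2 interleaved tracks.
Subsequence A: 47, -47, 47, -47, ?, -47 — alternating ±47.
Subsequence B: 6, 7, 13, 20, 33, 53 — Fibonacci-style (each term is the sum of the two before it).
So the missing entry in subsequence A is 47.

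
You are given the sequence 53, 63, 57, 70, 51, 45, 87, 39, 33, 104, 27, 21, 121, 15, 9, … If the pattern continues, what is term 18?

Positions follow the repeating pattern ABB; grouping by letter gives 2 tracks.
Track A is 53, 70, 87, 104, 121, which is linear: a_n = 36 + 17·n.
Track B is 63, 57, 51, 45, 39, 33, 27, 21, 15, 9, which is arithmetic, step −6.
Position 18 falls in track B as its term 12, giving -3.

-3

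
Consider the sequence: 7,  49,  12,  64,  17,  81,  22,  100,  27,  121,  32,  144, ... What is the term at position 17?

47

Taking every 2nd term gives 2 separate tracks.
Track A is 7, 12, 17, 22, 27, 32, which is arithmetic, step +5.
Track B is 49, 64, 81, 100, 121, 144, which is the squares 7², 8², 9², ….
The 17th slot belongs to track A; its 9th term is 47.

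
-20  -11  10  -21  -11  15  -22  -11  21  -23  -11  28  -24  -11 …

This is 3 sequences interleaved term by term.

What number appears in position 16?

Taking every 3rd term gives 3 separate tracks.
Track A = -20, -21, -22, -23, -24: arithmetic with common difference −1.
Track B = -11, -11, -11, -11, -11: always -11.
Track C = 10, 15, 21, 28: the triangular numbers T_4, T_5, ….
Position 16 → track A, term 6 = -25.

-25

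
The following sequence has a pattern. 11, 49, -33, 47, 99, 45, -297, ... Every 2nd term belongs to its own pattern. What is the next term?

43

Odd-indexed and even-indexed terms follow separate rules.
Stream A = 11, -33, 99, -297: geometric with ratio -3.
Stream B = 49, 47, 45: subtracting 2 each time.
Position 8 falls in stream B as its term 4, giving 43.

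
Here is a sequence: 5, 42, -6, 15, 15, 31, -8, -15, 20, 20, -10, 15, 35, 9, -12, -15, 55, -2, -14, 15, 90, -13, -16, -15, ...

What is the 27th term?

-18

The terms cycle through 4 interleaved subsequences.
Stream A: 5, 15, 20, 35, 55, 90 — Fibonacci-style (each term is the sum of the two before it).
Stream B: 42, 31, 20, 9, -2, -13 — subtracting 11 each time.
Stream C: -6, -8, -10, -12, -14, -16 — arithmetic, step −2.
Stream D: 15, -15, 15, -15, 15, -15 — alternating ±15.
Position 27 falls in stream C as its term 7, giving -18.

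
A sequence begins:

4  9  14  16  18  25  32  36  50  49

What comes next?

82

Taking every 2nd term gives 2 separate tracks.
Stream A is 4, 14, 18, 32, 50, which is each term equals the sum of the previous two.
Stream B is 9, 16, 25, 36, 49, which is consecutive squares n² from n = 3.
Position 11 falls in stream A as its term 6, giving 82.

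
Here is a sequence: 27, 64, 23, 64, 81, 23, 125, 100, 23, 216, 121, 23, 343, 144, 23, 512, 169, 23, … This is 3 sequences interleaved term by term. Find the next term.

Split by position mod 3 into 3 tracks.
Stream A: 27, 64, 125, 216, 343, 512 — the cubes 3³, 4³, 5³, ….
Stream B: 64, 81, 100, 121, 144, 169 — consecutive squares n² from n = 8.
Stream C: 23, 23, 23, 23, 23, 23 — always 23.
The 19th slot belongs to stream A; its 7th term is 729.

729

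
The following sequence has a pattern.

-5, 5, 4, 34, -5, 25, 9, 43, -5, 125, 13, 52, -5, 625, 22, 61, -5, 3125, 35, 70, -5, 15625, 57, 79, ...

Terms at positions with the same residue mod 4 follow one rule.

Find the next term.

-5

Taking every 4th term gives 4 separate tracks.
Subsequence A is -5, -5, -5, -5, -5, -5, which is constant -5.
Subsequence B is 5, 25, 125, 625, 3125, 15625, which is powers of 5.
Subsequence C is 4, 9, 13, 22, 35, 57, which is each term equals the sum of the previous two.
Subsequence D is 34, 43, 52, 61, 70, 79, which is arithmetic with common difference +9.
Term 25 comes from subsequence A (its 7th entry): -5.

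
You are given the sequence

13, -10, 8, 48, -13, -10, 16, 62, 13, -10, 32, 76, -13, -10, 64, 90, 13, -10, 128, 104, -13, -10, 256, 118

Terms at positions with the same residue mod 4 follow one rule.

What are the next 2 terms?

The terms cycle through 4 interleaved subsequences.
Track A: 13, -13, 13, -13, 13, -13. Alternating ±13.
Track B: -10, -10, -10, -10, -10, -10. Constant -10.
Track C: 8, 16, 32, 64, 128, 256. A geometric progression (common ratio 2).
Track D: 48, 62, 76, 90, 104, 118. Arithmetic with common difference +14.
Position 25 → track A, term 7 = 13.
The 26th slot belongs to track B; its 7th term is -10.

13, -10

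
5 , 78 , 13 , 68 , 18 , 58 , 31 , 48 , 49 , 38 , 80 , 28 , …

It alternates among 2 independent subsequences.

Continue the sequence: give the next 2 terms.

129, 18

Odd-indexed and even-indexed terms follow separate rules.
Track A is 5, 13, 18, 31, 49, 80, which is a Fibonacci-like recurrence a_n = a_{n-1} + a_{n-2}.
Track B is 78, 68, 58, 48, 38, 28, which is arithmetic, step −10.
Position 13 → track A, term 7 = 129.
Term 14 comes from track B (its 7th entry): 18.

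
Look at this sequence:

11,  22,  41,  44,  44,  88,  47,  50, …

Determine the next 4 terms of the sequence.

Positions follow the repeating pattern AABB; grouping by letter gives 2 tracks.
Subsequence A: 11, 22, 44, 88. Geometric, ×2 each step.
Subsequence B: 41, 44, 47, 50. Adding 3 each time.
Position 9 falls in subsequence A as its term 5, giving 176.
Position 10 → subsequence A, term 6 = 352.
Position 11 → subsequence B, term 5 = 53.
Position 12 falls in subsequence B as its term 6, giving 56.

176, 352, 53, 56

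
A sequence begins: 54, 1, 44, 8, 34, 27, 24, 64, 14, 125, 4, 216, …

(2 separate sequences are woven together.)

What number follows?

-6

Positions 1, 3, 5, … form one subsequence and positions 2, 4, 6, … form another.
Stream A = 54, 44, 34, 24, 14, 4: subtracting 10 each time.
Stream B = 1, 8, 27, 64, 125, 216: the cubes 1³, 2³, 3³, ….
Position 13 → stream A, term 7 = -6.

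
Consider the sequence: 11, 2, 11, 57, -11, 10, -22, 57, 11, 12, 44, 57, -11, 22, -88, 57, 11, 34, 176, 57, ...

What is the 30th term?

146

Read the sequence 4 terms at a time; column i is its own pattern.
Subsequence A: 11, -11, 11, -11, 11 (oscillating between 11 and -11).
Subsequence B: 2, 10, 12, 22, 34 (Fibonacci-style (each term is the sum of the two before it)).
Subsequence C: 11, -22, 44, -88, 176 (multiplying by -2 each time).
Subsequence D: 57, 57, 57, 57, 57 (always 57).
Term 30 comes from subsequence B (its 8th entry): 146.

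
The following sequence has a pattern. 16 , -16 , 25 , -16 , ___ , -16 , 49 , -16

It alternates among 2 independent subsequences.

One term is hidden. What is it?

36

Split by position mod 2 into 2 tracks.
Subsequence A: 16, 25, ?, 49. Perfect squares starting at 4².
Subsequence B: -16, -16, -16, -16. The constant sequence -16.
The gap is subsequence A's term 3; the rule gives 36.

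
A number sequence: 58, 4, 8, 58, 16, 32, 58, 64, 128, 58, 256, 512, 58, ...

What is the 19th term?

Reading positions in blocks of 3 reveals the pattern ABB — 2 tracks woven together.
Track A is 58, 58, 58, 58, 58, which is constant 58.
Track B is 4, 8, 16, 32, 64, 128, 256, 512, which is successive powers of 2.
Position 19 falls in track A as its term 7, giving 58.

58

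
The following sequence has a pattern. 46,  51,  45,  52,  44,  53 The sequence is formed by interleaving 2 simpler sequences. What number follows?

Positions 1, 3, 5, … form one subsequence and positions 2, 4, 6, … form another.
Stream A: 46, 45, 44 (arithmetic, step −1).
Stream B: 51, 52, 53 (linear: a_n = 50 + n).
Term 7 comes from stream A (its 4th entry): 43.

43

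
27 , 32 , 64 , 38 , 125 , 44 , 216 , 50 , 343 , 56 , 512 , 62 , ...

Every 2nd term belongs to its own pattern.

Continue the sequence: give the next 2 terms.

729, 68

Split by position mod 2 into 2 tracks.
Stream A is 27, 64, 125, 216, 343, 512, which is consecutive cubes n³ from n = 3.
Stream B is 32, 38, 44, 50, 56, 62, which is arithmetic, step +6.
Term 13 comes from stream A (its 7th entry): 729.
Position 14 → stream B, term 7 = 68.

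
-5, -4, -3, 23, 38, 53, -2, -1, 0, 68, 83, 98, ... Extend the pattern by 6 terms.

The slot pattern repeats as AAABBB (period 6), so there are 2 interleaved tracks.
Subsequence A: -5, -4, -3, -2, -1, 0 — adding 1 each time.
Subsequence B: 23, 38, 53, 68, 83, 98 — arithmetic, step +15.
Position 13 → subsequence A, term 7 = 1.
Term 14 comes from subsequence A (its 8th entry): 2.
The 15th slot belongs to subsequence A; its 9th term is 3.
The 16th slot belongs to subsequence B; its 7th term is 113.
Term 17 comes from subsequence B (its 8th entry): 128.
Position 18 falls in subsequence B as its term 9, giving 143.

1, 2, 3, 113, 128, 143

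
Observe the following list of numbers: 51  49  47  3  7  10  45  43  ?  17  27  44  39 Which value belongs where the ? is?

41

The slot pattern repeats as AAABBB (period 6), so there are 2 interleaved tracks.
Stream A: 51, 49, 47, 45, 43, ?, 39. Subtracting 2 each time.
Stream B: 3, 7, 10, 17, 27, 44. Fibonacci-style (each term is the sum of the two before it).
Filling stream A at index 6 by its rule yields 41.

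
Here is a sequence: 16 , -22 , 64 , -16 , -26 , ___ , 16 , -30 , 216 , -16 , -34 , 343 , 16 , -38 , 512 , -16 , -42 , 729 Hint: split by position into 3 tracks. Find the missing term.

125

Taking every 3rd term gives 3 separate tracks.
Track A: 16, -16, 16, -16, 16, -16. Oscillating between 16 and -16.
Track B: -22, -26, -30, -34, -38, -42. Arithmetic, step −4.
Track C: 64, ?, 216, 343, 512, 729. Perfect cubes starting at 4³.
So the missing entry in track C is 125.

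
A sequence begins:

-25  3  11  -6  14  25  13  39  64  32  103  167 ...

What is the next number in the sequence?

Reading positions in blocks of 3 reveals the pattern ABB — 2 tracks woven together.
Track A: -25, -6, 13, 32 (arithmetic with common difference +19).
Track B: 3, 11, 14, 25, 39, 64, 103, 167 (Fibonacci-style (each term is the sum of the two before it)).
Term 13 comes from track A (its 5th entry): 51.

51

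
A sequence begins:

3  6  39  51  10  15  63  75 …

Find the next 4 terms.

Reading positions in blocks of 4 reveals the pattern AABB — 2 tracks woven together.
Track A is 3, 6, 10, 15, which is triangular numbers n(n+1)/2 for n = 2, 3, ….
Track B is 39, 51, 63, 75, which is adding 12 each time.
Term 9 comes from track A (its 5th entry): 21.
The 10th slot belongs to track A; its 6th term is 28.
The 11th slot belongs to track B; its 5th term is 87.
Position 12 → track B, term 6 = 99.

21, 28, 87, 99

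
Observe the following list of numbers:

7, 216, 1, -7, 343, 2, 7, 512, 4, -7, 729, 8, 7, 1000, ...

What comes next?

16

Taking every 3rd term gives 3 separate tracks.
Track A: 7, -7, 7, -7, 7 — the oscillation 7·(−1)^(n+1).
Track B: 216, 343, 512, 729, 1000 — consecutive cubes n³ from n = 6.
Track C: 1, 2, 4, 8 — successive powers of 2.
The 15th slot belongs to track C; its 5th term is 16.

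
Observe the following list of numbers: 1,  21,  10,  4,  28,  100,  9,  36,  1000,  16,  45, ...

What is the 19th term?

The terms cycle through 3 interleaved subsequences.
Subsequence A: 1, 4, 9, 16 — consecutive squares n² from n = 1.
Subsequence B: 21, 28, 36, 45 — the triangular numbers T_6, T_7, ….
Subsequence C: 10, 100, 1000 — powers of 10.
Position 19 falls in subsequence A as its term 7, giving 49.

49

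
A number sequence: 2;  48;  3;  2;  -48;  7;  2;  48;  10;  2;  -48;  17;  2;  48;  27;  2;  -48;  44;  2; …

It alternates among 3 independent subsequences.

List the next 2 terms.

Split by position mod 3 into 3 tracks.
Stream A: 2, 2, 2, 2, 2, 2, 2. The constant sequence 2.
Stream B: 48, -48, 48, -48, 48, -48. Oscillating between 48 and -48.
Stream C: 3, 7, 10, 17, 27, 44. Each term equals the sum of the previous two.
Position 20 falls in stream B as its term 7, giving 48.
Position 21 falls in stream C as its term 7, giving 71.

48, 71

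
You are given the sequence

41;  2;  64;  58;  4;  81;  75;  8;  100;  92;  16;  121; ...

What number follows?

109

Read the sequence 3 terms at a time; column i is its own pattern.
Track A: 41, 58, 75, 92. Arithmetic with common difference +17.
Track B: 2, 4, 8, 16. Powers of 2.
Track C: 64, 81, 100, 121. The squares 8², 9², 10², ….
Position 13 → track A, term 5 = 109.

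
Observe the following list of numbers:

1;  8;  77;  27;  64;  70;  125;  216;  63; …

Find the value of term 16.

Reading positions in blocks of 3 reveals the pattern AAB — 2 tracks woven together.
Subsequence A: 1, 8, 27, 64, 125, 216 — perfect cubes starting at 1³.
Subsequence B: 77, 70, 63 — linear: a_n = 84 − 7·n.
Term 16 comes from subsequence A (its 11th entry): 1331.

1331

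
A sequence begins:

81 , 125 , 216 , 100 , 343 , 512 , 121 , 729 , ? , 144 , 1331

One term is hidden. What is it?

Reading positions in blocks of 3 reveals the pattern ABB — 2 tracks woven together.
Subsequence A = 81, 100, 121, 144: the squares 9², 10², 11², ….
Subsequence B = 125, 216, 343, 512, 729, ?, 1331: the cubes 5³, 6³, 7³, ….
The gap is subsequence B's term 6; the rule gives 1000.

1000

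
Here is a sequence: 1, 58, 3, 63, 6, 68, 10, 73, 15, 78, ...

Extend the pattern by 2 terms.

21, 83

The terms cycle through 2 interleaved subsequences.
Stream A is 1, 3, 6, 10, 15, which is triangular numbers n(n+1)/2 for n = 1, 2, ….
Stream B is 58, 63, 68, 73, 78, which is arithmetic, step +5.
Term 11 comes from stream A (its 6th entry): 21.
Term 12 comes from stream B (its 6th entry): 83.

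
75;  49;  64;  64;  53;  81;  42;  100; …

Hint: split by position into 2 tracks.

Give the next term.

31

Odd-indexed and even-indexed terms follow separate rules.
Subsequence A is 75, 64, 53, 42, which is arithmetic with common difference −11.
Subsequence B is 49, 64, 81, 100, which is consecutive squares n² from n = 7.
Position 9 → subsequence A, term 5 = 31.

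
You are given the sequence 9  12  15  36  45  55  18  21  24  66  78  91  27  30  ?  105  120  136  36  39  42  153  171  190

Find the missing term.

Positions follow the repeating pattern AAABBB; grouping by letter gives 2 tracks.
Subsequence A: 9, 12, 15, 18, 21, 24, 27, 30, ?, 36, 39, 42 — arithmetic, step +3.
Subsequence B: 36, 45, 55, 66, 78, 91, 105, 120, 136, 153, 171, 190 — triangular numbers n(n+1)/2 for n = 8, 9, ….
So the missing entry in subsequence A is 33.

33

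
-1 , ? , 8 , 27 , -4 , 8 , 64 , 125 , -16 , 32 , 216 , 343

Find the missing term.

Reading positions in blocks of 4 reveals the pattern AABB — 2 tracks woven together.
Subsequence A: -1, ?, -4, 8, -16, 32 — a geometric progression (common ratio -2).
Subsequence B: 8, 27, 64, 125, 216, 343 — consecutive cubes n³ from n = 2.
Subsequence A's pattern makes the blank 2.

2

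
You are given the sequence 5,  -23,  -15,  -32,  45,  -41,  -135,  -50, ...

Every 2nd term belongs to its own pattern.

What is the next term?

Taking every 2nd term gives 2 separate tracks.
Track A is 5, -15, 45, -135, which is multiplying by -3 each time.
Track B is -23, -32, -41, -50, which is arithmetic, step −9.
Position 9 falls in track A as its term 5, giving 405.

405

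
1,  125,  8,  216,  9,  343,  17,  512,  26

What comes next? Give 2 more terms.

Taking every 2nd term gives 2 separate tracks.
Track A: 1, 8, 9, 17, 26 — Fibonacci-style (each term is the sum of the two before it).
Track B: 125, 216, 343, 512 — perfect cubes starting at 5³.
Position 10 → track B, term 5 = 729.
The 11th slot belongs to track A; its 6th term is 43.

729, 43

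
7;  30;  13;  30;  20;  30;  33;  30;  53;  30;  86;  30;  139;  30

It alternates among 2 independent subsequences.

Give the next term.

The terms cycle through 2 interleaved subsequences.
Track A: 7, 13, 20, 33, 53, 86, 139. Each term equals the sum of the previous two.
Track B: 30, 30, 30, 30, 30, 30, 30. Constant 30.
The 15th slot belongs to track A; its 8th term is 225.

225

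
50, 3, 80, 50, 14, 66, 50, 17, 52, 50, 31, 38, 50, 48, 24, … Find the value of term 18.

10

Taking every 3rd term gives 3 separate tracks.
Track A = 50, 50, 50, 50, 50: always 50.
Track B = 3, 14, 17, 31, 48: Fibonacci-style (each term is the sum of the two before it).
Track C = 80, 66, 52, 38, 24: subtracting 14 each time.
Term 18 comes from track C (its 6th entry): 10.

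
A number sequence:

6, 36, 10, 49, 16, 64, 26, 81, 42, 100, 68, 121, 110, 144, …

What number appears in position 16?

169

The terms cycle through 2 interleaved subsequences.
Subsequence A = 6, 10, 16, 26, 42, 68, 110: each term equals the sum of the previous two.
Subsequence B = 36, 49, 64, 81, 100, 121, 144: perfect squares starting at 6².
Term 16 comes from subsequence B (its 8th entry): 169.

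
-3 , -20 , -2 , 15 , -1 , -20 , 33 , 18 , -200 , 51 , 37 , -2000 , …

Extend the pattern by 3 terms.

Split by position mod 3: positions 1, 4, 7, … form one track, and each other residue class forms its own.
Track A: -3, 15, 33, 51 (arithmetic with common difference +18).
Track B: -20, -1, 18, 37 (arithmetic, step +19).
Track C: -2, -20, -200, -2000 (multiplying by 10 each time).
The 13th slot belongs to track A; its 5th term is 69.
Position 14 → track B, term 5 = 56.
The 15th slot belongs to track C; its 5th term is -20000.

69, 56, -20000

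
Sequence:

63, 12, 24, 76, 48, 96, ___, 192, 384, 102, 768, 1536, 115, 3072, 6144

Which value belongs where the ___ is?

89

Positions follow the repeating pattern ABB; grouping by letter gives 2 tracks.
Subsequence A: 63, 76, ?, 102, 115 (arithmetic, step +13).
Subsequence B: 12, 24, 48, 96, 192, 384, 768, 1536, 3072, 6144 (geometric, ×2 each step).
The gap is subsequence A's term 3; the rule gives 89.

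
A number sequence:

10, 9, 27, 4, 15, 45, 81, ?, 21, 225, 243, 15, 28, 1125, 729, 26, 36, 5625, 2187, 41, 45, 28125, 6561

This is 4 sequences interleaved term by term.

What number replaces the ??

Read the sequence 4 terms at a time; column i is its own pattern.
Stream A is 10, 15, 21, 28, 36, 45, which is triangular numbers n(n+1)/2 for n = 4, 5, ….
Stream B is 9, 45, 225, 1125, 5625, 28125, which is multiplying by 5 each time.
Stream C is 27, 81, 243, 729, 2187, 6561, which is powers 3^3, 3^4, 3^5, ….
Stream D is 4, ?, 15, 26, 41, which is a Fibonacci-like recurrence a_n = a_{n-1} + a_{n-2}.
So the missing entry in stream D is 11.

11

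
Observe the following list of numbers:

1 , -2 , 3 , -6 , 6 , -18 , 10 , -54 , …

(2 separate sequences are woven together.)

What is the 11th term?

The terms cycle through 2 interleaved subsequences.
Subsequence A = 1, 3, 6, 10: triangular numbers starting at T_1.
Subsequence B = -2, -6, -18, -54: geometric, ×3 each step.
Term 11 comes from subsequence A (its 6th entry): 21.

21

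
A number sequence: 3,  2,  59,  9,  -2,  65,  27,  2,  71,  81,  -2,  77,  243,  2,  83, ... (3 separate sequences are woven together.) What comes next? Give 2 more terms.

729, -2

Split by position mod 3 into 3 tracks.
Subsequence A is 3, 9, 27, 81, 243, which is powers 3^1, 3^2, 3^3, ….
Subsequence B is 2, -2, 2, -2, 2, which is the oscillation 2·(−1)^(n+1).
Subsequence C is 59, 65, 71, 77, 83, which is linear: a_n = 53 + 6·n.
Term 16 comes from subsequence A (its 6th entry): 729.
Position 17 falls in subsequence B as its term 6, giving -2.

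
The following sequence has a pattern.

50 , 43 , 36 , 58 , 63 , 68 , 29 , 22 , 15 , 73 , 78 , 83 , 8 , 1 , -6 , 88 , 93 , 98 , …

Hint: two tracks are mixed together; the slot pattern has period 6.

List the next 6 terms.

-13, -20, -27, 103, 108, 113

Positions follow the repeating pattern AAABBB; grouping by letter gives 2 tracks.
Track A = 50, 43, 36, 29, 22, 15, 8, 1, -6: linear: a_n = 57 − 7·n.
Track B = 58, 63, 68, 73, 78, 83, 88, 93, 98: adding 5 each time.
The 19th slot belongs to track A; its 10th term is -13.
Position 20 → track A, term 11 = -20.
Position 21 → track A, term 12 = -27.
Term 22 comes from track B (its 10th entry): 103.
Term 23 comes from track B (its 11th entry): 108.
The 24th slot belongs to track B; its 12th term is 113.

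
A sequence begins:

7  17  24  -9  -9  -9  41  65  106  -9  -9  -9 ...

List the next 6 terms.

171, 277, 448, -9, -9, -9

Reading positions in blocks of 6 reveals the pattern AAABBB — 2 tracks woven together.
Subsequence A is 7, 17, 24, 41, 65, 106, which is Fibonacci-style (each term is the sum of the two before it).
Subsequence B is -9, -9, -9, -9, -9, -9, which is always -9.
Position 13 falls in subsequence A as its term 7, giving 171.
Position 14 → subsequence A, term 8 = 277.
The 15th slot belongs to subsequence A; its 9th term is 448.
Position 16 falls in subsequence B as its term 7, giving -9.
Position 17 → subsequence B, term 8 = -9.
The 18th slot belongs to subsequence B; its 9th term is -9.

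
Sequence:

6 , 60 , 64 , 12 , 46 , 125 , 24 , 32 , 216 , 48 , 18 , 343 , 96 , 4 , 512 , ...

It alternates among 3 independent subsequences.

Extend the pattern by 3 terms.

Read the sequence 3 terms at a time; column i is its own pattern.
Track A = 6, 12, 24, 48, 96: geometric, ×2 each step.
Track B = 60, 46, 32, 18, 4: arithmetic with common difference −14.
Track C = 64, 125, 216, 343, 512: perfect cubes starting at 4³.
The 16th slot belongs to track A; its 6th term is 192.
Term 17 comes from track B (its 6th entry): -10.
Position 18 falls in track C as its term 6, giving 729.

192, -10, 729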